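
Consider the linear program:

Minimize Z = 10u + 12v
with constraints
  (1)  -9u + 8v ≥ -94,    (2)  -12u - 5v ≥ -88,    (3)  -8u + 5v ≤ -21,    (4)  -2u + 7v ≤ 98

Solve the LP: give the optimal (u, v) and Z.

Corner points and Z = 10u + 12v:
  (1174/141, -112/47) → Z = 164/3
  (-302/19, -563/19) → Z = -9776/19
  (109/20, 113/25) → Z = 5437/50

The binding constraints are -9u + 8v = -94 and -8u + 5v = -21.
Solving simultaneously gives u = -302/19, v = -563/19.

u = -302/19, v = -563/19, minimum Z = -9776/19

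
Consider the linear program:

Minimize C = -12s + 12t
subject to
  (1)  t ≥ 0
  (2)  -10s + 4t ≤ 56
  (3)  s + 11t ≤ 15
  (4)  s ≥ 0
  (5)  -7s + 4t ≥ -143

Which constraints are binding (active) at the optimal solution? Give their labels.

(1) and (3)

Vertices and C = -12s + 12t:
  (15, 0) → C = -180
  (0, 0) → C = 0
  (0, 15/11) → C = 180/11

The minimum is at (15, 0). Substituting into each constraint, equality holds for (1) and (3); the remaining constraints have slack.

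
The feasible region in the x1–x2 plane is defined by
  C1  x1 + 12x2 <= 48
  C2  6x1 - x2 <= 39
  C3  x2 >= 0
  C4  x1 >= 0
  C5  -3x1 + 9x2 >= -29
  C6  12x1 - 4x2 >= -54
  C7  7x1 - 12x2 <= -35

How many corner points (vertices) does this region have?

Intersecting each pair of boundary lines and keeping only the points that satisfy every inequality leaves:
  (0, 4)
  (13/8, 371/96)
  (0, 35/12)

3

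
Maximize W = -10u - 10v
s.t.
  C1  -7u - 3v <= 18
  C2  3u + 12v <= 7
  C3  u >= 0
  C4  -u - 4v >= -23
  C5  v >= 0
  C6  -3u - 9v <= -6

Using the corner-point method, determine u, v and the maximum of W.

Corner points and W = -10u - 10v:
  (7/3, 0) → W = -70/3
  (1, 1/3) → W = -40/3
  (2, 0) → W = -20

The binding constraints are 3u + 12v = 7 and -3u - 9v = -6.
Solving simultaneously gives u = 1, v = 1/3.

u = 1, v = 1/3, maximum W = -40/3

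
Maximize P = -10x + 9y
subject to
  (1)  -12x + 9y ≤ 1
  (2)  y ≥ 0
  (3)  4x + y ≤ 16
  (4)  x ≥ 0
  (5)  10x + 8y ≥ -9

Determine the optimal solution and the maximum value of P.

The optimum lies where -12x + 9y = 1 and 4x + y = 16.
Solving simultaneously gives x = 143/48, y = 49/12.

x = 143/48, y = 49/12, maximum P = 167/24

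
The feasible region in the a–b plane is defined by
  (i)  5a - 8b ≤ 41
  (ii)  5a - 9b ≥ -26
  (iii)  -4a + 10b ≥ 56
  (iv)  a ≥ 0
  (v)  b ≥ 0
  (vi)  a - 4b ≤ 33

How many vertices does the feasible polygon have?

3

The feasible vertices (each the meet of two boundaries and inside every other half-plane) are:
  (577/5, 67)
  (143/3, 74/3)
  (122/7, 88/7)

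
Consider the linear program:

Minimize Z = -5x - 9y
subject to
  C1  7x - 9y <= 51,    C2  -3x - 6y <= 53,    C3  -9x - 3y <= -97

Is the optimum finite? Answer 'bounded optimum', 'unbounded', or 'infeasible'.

From the feasible point (171/17, 110/51), moving in the direction (-3, 9) keeps every constraint satisfied while Z decreases without bound.

unbounded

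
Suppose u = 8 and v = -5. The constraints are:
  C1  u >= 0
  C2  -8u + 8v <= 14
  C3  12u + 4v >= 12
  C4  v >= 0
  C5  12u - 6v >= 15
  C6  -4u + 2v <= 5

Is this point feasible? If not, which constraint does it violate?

Constraint C4: v = -5, which is not ≥ 0. All other constraints are satisfied.

not feasible — violates C4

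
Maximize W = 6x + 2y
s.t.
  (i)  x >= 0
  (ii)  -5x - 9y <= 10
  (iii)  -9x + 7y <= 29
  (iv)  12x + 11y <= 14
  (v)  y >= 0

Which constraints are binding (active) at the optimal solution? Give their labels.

(iv) and (v)

Vertices and W = 6x + 2y:
  (0, 14/11) → W = 28/11
  (0, 0) → W = 0
  (7/6, 0) → W = 7

The maximum is at (7/6, 0). Substituting into each constraint, equality holds for (iv) and (v); the remaining constraints have slack.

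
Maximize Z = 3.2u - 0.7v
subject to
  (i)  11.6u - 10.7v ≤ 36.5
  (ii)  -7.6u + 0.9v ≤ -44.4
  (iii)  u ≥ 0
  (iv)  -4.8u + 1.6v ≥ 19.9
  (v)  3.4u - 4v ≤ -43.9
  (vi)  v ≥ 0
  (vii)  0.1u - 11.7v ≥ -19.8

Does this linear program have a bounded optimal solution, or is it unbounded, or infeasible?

infeasible

The boundaries -7.6u + 0.9v = -44.4 and -4.8u + 1.6v = 19.9 meet at (8895/784, 9109/196), but that point violates 0.1u - 11.7v ≥ -19.8. Every candidate vertex is excluded by some other constraint, so the feasible region is empty.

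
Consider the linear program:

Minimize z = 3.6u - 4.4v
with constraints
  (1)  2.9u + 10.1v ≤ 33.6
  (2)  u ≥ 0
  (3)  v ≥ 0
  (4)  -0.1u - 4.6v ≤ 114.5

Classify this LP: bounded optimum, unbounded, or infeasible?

bounded optimum

Feasible corners and z = 3.6u - 4.4v:
  (0, 336/101) → z = -7392/505
  (336/29, 0) → z = 6048/145
  (0, 0) → z = 0
The feasible region has finitely many vertices and no improving ray; the minimum is -7392/505 at (0, 336/101).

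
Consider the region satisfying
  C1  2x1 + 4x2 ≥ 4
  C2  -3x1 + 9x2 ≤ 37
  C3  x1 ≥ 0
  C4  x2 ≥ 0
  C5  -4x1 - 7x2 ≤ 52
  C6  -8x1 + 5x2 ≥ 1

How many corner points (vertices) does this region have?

4

Intersecting each pair of boundary lines and keeping only the points that satisfy every inequality leaves:
  (0, 1)
  (8/21, 17/21)
  (0, 37/9)
  (176/57, 293/57)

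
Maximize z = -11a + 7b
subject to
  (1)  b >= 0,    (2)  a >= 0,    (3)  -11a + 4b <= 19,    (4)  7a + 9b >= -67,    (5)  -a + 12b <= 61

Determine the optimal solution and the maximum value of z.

a = 1/8, b = 163/32, maximum z = 1097/32

The feasible region is unbounded (it extends along (12, 1), (1, 0)), but z strictly decreases along every unbounded feasible direction, so there is no improving ray and the maximum is attained at a vertex.

The binding constraints are -11a + 4b = 19 and -a + 12b = 61.
Solving simultaneously gives a = 1/8, b = 163/32.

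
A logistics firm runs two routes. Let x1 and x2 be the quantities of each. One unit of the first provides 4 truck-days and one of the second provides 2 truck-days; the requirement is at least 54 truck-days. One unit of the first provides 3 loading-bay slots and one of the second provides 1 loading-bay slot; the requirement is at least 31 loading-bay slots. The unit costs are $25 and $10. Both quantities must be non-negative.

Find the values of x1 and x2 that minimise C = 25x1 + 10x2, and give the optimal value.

x1 = 4, x2 = 19, minimum C = 290

Corner points and C = 25x1 + 10x2:
  (0, 31) → C = 310
  (27/2, 0) → C = 675/2
  (4, 19) → C = 290
The feasible region is unbounded (it extends along (0, 1), (1, 0)), but C strictly increases along every unbounded feasible direction, so there is no improving ray and the minimum is attained at a vertex.

The optimum lies where 4x1 + 2x2 = 54 and 3x1 + x2 = 31.
Solving simultaneously gives x1 = 4, x2 = 19.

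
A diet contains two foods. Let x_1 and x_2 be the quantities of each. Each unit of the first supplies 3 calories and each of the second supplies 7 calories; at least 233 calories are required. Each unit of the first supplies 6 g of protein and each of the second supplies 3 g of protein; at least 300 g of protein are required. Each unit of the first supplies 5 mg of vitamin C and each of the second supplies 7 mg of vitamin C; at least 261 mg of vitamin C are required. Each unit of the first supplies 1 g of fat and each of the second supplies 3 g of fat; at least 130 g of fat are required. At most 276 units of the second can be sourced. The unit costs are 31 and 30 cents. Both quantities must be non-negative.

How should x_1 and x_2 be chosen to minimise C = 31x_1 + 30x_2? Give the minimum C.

x_1 = 34, x_2 = 32, minimum C = 2014

Corner points and C = 31x_1 + 30x_2:
  (0, 100) → C = 3000
  (0, 276) → C = 8280
  (130, 0) → C = 4030
  (34, 32) → C = 2014
The feasible region is unbounded (it extends along (1, 0)), but C strictly increases along every unbounded feasible direction, so there is no improving ray and the minimum is attained at a vertex.

At the optimal vertex, 6x_1 + 3x_2 = 300 and x_1 + 3x_2 = 130.
Solving simultaneously gives x_1 = 34, x_2 = 32.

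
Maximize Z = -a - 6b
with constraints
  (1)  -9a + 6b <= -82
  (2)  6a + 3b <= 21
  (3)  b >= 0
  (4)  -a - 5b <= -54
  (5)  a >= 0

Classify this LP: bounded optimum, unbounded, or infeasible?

infeasible

The boundaries -9a + 6b = -82 and -a - 5b = -54 meet at (734/51, 404/51), but that point violates 6a + 3b ≤ 21. Every candidate vertex is excluded by some other constraint, so the feasible region is empty.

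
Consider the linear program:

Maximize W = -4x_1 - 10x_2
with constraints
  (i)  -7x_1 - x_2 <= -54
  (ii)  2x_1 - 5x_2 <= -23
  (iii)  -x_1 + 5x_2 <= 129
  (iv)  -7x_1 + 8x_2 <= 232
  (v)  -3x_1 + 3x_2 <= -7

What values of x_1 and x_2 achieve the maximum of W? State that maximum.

Vertices and W = -4x_1 - 10x_2:
  (106, 47) → W = -894
  (104/9, 83/9) → W = -1246/9
  (211/6, 197/6) → W = -469

The binding constraints are 2x_1 - 5x_2 = -23 and -3x_1 + 3x_2 = -7.
Solving simultaneously gives x_1 = 104/9, x_2 = 83/9.

x_1 = 104/9, x_2 = 83/9, maximum W = -1246/9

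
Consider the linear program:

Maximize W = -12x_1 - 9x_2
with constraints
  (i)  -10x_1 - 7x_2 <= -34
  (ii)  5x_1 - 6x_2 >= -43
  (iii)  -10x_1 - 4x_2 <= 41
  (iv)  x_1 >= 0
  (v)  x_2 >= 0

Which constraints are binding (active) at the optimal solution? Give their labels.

(i) and (v)

Corner points and W = -12x_1 - 9x_2:
  (0, 34/7) → W = -306/7
  (17/5, 0) → W = -204/5
  (0, 43/6) → W = -129/2
The feasible region is unbounded (it extends along (6, 5), (1, 0)), but W strictly decreases along every unbounded feasible direction, so there is no improving ray and the maximum is attained at a vertex.

The maximum is at (17/5, 0). Substituting into each constraint, equality holds for (i) and (v); the remaining constraints have slack.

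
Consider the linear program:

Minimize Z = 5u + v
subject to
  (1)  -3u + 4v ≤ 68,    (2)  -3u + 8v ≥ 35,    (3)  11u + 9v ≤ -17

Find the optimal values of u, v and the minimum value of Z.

u = -101/3, v = -33/4, minimum Z = -2119/12

Corner points and Z = 5u + v:
  (-101/3, -33/4) → Z = -2119/12
  (-680/71, 697/71) → Z = -2703/71
  (-451/115, 334/115) → Z = -1921/115

At the optimal vertex, -3u + 4v = 68 and -3u + 8v = 35.
Solving simultaneously gives u = -101/3, v = -33/4.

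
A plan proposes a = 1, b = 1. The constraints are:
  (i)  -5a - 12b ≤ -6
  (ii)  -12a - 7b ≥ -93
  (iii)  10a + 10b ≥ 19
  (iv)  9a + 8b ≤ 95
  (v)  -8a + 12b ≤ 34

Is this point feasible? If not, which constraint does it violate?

(i): -17 ≤ -6 ✓
(ii): -19 ≥ -93 ✓
(iii): 20 ≥ 19 ✓
(iv): 17 ≤ 95 ✓
(v): 4 ≤ 34 ✓

feasible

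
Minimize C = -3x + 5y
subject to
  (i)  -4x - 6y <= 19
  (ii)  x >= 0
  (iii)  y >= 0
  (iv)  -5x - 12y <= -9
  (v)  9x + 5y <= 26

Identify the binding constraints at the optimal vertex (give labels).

Corner points and C = -3x + 5y:
  (0, 3/4) → C = 15/4
  (0, 26/5) → C = 26
  (9/5, 0) → C = -27/5
  (26/9, 0) → C = -26/3

The minimum is at (26/9, 0). Substituting into each constraint, equality holds for (iii) and (v); the remaining constraints have slack.

(iii) and (v)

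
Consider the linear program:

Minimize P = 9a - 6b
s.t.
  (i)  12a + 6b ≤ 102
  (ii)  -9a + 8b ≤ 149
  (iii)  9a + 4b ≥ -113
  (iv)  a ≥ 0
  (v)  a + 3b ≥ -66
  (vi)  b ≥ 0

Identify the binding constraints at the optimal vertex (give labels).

Vertices and P = 9a - 6b:
  (0, 17) → P = -102
  (17/2, 0) → P = 153/2
  (0, 0) → P = 0

The minimum is at (0, 17). Substituting into each constraint, equality holds for (i) and (iv); the remaining constraints have slack.

(i) and (iv)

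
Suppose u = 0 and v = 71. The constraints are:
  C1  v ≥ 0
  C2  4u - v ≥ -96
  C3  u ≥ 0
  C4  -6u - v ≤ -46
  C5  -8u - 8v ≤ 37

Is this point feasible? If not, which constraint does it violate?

C1: 71 ≥ 0 ✓
C2: -71 ≥ -96 ✓
C3: 0 ≥ 0 ✓
C4: -71 ≤ -46 ✓
C5: -568 ≤ 37 ✓

feasible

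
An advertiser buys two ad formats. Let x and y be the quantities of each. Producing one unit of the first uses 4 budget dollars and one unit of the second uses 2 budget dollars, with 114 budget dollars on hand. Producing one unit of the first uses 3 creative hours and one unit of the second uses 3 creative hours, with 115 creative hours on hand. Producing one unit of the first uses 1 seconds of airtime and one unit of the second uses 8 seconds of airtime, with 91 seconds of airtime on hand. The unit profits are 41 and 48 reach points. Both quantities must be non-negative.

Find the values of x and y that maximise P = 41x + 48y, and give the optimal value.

Corner points and P = 41x + 48y:
  (0, 0) → P = 0
  (0, 91/8) → P = 546
  (57/2, 0) → P = 2337/2
  (73/3, 25/3) → P = 4193/3

The binding constraints are 4x + 2y = 114 and x + 8y = 91.
Solving simultaneously gives x = 73/3, y = 25/3.

x = 73/3, y = 25/3, maximum P = 4193/3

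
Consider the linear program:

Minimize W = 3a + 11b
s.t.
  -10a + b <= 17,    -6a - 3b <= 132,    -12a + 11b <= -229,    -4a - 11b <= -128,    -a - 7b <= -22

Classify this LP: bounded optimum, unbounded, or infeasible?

bounded optimum

Vertices and W = 3a + 11b:
  (357/16, 155/44) → W = 1691/16
  (654/17, -40/17) → W = 1522/17
The feasible region has finitely many vertices and no improving ray; the minimum is 1522/17 at (654/17, -40/17).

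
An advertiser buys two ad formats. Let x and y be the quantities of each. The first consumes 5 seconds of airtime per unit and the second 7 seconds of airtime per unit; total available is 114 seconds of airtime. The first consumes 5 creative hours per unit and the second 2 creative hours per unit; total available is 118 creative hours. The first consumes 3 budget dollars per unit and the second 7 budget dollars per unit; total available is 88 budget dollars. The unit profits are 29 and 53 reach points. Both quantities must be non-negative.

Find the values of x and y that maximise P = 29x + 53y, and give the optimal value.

The binding constraints are 5x + 7y = 114 and 3x + 7y = 88.
Solving simultaneously gives x = 13, y = 7.

x = 13, y = 7, maximum P = 748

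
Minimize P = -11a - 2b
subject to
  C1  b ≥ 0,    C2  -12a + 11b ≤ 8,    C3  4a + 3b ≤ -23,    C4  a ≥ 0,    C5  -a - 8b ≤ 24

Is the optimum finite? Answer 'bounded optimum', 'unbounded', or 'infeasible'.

The boundaries b = 0 and a = 0 meet at (0, 0), but that point violates 4a + 3b ≤ -23. Every candidate vertex is excluded by some other constraint, so the feasible region is empty.

infeasible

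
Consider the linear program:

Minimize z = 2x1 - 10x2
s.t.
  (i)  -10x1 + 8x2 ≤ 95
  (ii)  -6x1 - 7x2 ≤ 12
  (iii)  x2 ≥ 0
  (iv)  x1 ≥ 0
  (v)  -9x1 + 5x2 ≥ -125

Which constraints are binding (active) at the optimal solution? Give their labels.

(i) and (v)

Feasible corners and z = 2x1 - 10x2:
  (0, 95/8) → z = -475/4
  (1475/22, 2105/22) → z = -9050/11
  (0, 0) → z = 0
  (125/9, 0) → z = 250/9

The minimum is at (1475/22, 2105/22). Substituting into each constraint, equality holds for (i) and (v); the remaining constraints have slack.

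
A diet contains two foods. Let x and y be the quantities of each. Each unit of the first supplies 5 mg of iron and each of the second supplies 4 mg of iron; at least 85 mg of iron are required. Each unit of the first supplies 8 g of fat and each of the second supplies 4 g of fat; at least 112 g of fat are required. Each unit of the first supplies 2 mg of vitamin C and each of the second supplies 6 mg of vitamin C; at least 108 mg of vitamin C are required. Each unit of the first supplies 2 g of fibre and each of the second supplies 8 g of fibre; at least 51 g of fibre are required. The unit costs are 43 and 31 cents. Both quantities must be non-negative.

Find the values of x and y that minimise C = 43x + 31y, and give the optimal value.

Corner points and C = 43x + 31y:
  (0, 28) → C = 868
  (54, 0) → C = 2322
  (6, 16) → C = 754
The feasible region is unbounded (it extends along (0, 1), (1, 0)), but C strictly increases along every unbounded feasible direction, so there is no improving ray and the minimum is attained at a vertex.

The binding constraints are 8x + 4y = 112 and 2x + 6y = 108.
Solving simultaneously gives x = 6, y = 16.

x = 6, y = 16, minimum C = 754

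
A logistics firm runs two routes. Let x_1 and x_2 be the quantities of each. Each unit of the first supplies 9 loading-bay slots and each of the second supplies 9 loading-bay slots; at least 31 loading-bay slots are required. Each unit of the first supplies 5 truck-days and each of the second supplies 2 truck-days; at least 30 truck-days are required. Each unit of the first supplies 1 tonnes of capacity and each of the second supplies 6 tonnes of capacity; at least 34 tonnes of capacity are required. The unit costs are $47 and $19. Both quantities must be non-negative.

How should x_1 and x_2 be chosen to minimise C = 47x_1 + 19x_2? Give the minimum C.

Corner points and C = 47x_1 + 19x_2:
  (0, 15) → C = 285
  (34, 0) → C = 1598
  (4, 5) → C = 283
The feasible region is unbounded (it extends along (0, 1), (1, 0)), but C strictly increases along every unbounded feasible direction, so there is no improving ray and the minimum is attained at a vertex.

x_1 = 4, x_2 = 5, minimum C = 283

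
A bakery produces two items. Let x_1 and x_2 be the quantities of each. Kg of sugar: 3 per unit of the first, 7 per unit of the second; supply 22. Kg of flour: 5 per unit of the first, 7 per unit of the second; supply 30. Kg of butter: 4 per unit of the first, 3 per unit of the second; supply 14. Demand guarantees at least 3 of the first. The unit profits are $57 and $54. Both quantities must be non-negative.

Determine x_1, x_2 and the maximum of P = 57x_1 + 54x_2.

Vertices and P = 57x_1 + 54x_2:
  (7/2, 0) → P = 399/2
  (3, 0) → P = 171
  (3, 2/3) → P = 207

At the optimal vertex, 4x_1 + 3x_2 = 14 and x_1 = 3.
Solving simultaneously gives x_1 = 3, x_2 = 2/3.

x_1 = 3, x_2 = 2/3, maximum P = 207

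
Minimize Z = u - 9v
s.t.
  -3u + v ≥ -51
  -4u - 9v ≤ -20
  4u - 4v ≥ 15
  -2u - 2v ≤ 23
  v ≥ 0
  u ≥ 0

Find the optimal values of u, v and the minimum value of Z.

u = 189/8, v = 159/8, minimum Z = -621/4

Feasible corners and Z = u - 9v:
  (189/8, 159/8) → Z = -621/4
  (17, 0) → Z = 17
  (215/52, 5/13) → Z = 35/52
  (5, 0) → Z = 5

The binding constraints are -3u + v = -51 and 4u - 4v = 15.
Solving simultaneously gives u = 189/8, v = 159/8.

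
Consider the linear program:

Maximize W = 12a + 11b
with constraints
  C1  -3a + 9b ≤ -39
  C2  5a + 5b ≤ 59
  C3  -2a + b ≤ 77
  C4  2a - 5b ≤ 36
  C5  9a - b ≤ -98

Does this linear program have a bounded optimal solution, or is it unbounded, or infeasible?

Feasible corners and W = 12a + 11b:
  (-244/5, -103/5) → W = -4061/5
  (-307/26, -215/26) → W = -6049/26
  (-421/8, -113/4) → W = -3769/4
  (-526/43, -520/43) → W = -12032/43
The feasible region has finitely many vertices and no improving ray; the maximum is -6049/26 at (-307/26, -215/26).

bounded optimum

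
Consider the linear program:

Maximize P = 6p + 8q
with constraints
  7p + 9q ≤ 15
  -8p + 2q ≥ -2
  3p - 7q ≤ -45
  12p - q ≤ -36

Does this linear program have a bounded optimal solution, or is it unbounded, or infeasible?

From the feasible point (-75/19, 90/19), moving in the direction (-9, 7) keeps every constraint satisfied while P increases without bound.

unbounded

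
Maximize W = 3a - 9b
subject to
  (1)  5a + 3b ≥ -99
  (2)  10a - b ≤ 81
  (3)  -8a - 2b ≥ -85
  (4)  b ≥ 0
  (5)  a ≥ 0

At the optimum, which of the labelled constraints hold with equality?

(2) and (4)

Corner points and W = 3a - 9b:
  (247/28, 101/14) → W = -1077/28
  (81/10, 0) → W = 243/10
  (0, 85/2) → W = -765/2
  (0, 0) → W = 0

The maximum is at (81/10, 0). Substituting into each constraint, equality holds for (2) and (4); the remaining constraints have slack.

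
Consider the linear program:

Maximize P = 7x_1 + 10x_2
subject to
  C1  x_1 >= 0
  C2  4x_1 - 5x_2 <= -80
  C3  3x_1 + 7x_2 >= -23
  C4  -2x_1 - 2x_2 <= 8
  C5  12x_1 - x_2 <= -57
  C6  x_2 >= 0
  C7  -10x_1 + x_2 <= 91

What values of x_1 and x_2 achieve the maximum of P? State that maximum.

Feasible corners and P = 7x_1 + 10x_2:
  (0, 57) → P = 570
  (0, 91) → P = 910
  (17, 261) → P = 2729

At the optimal vertex, 12x_1 - x_2 = -57 and -10x_1 + x_2 = 91.
Solving simultaneously gives x_1 = 17, x_2 = 261.

x_1 = 17, x_2 = 261, maximum P = 2729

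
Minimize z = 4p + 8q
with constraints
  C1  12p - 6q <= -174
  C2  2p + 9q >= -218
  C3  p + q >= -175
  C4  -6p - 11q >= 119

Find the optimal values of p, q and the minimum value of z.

Vertices and z = 4p + 8q:
  (-479/20, -189/10) → z = -247
  (-219/14, -16/7) → z = -566/7
  (-1357/7, 132/7) → z = -4372/7
  (-1806/5, 931/5) → z = 224/5

The binding constraints are 2p + 9q = -218 and p + q = -175.
Solving simultaneously gives p = -1357/7, q = 132/7.

p = -1357/7, q = 132/7, minimum z = -4372/7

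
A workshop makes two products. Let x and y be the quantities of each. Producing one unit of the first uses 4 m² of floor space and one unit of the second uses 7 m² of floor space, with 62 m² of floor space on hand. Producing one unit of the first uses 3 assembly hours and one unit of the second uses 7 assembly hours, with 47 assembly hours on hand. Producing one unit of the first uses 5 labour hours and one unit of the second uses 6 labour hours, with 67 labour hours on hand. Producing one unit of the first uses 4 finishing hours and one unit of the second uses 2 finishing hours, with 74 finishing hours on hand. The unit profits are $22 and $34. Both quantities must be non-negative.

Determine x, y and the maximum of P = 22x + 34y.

x = 11, y = 2, maximum P = 310

Feasible corners and P = 22x + 34y:
  (0, 0) → P = 0
  (0, 47/7) → P = 1598/7
  (67/5, 0) → P = 1474/5
  (11, 2) → P = 310

At the optimal vertex, 3x + 7y = 47 and 5x + 6y = 67.
Solving simultaneously gives x = 11, y = 2.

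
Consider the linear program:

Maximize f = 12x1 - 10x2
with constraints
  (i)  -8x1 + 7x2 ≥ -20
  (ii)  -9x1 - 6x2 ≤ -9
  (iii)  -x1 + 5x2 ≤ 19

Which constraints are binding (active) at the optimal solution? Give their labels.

(i) and (iii)

Feasible corners and f = 12x1 - 10x2:
  (61/37, -36/37) → f = 1092/37
  (233/33, 172/33) → f = 1076/33
  (-23/17, 60/17) → f = -876/17

The maximum is at (233/33, 172/33). Substituting into each constraint, equality holds for (i) and (iii); the remaining constraints have slack.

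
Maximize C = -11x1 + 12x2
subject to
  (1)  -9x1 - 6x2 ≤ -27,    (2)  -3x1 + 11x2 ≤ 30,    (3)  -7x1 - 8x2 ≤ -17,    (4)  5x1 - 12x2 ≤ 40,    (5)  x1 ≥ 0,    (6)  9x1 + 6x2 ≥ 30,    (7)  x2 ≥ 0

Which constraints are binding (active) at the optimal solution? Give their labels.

(2) and (6)

Vertices and C = -11x1 + 12x2:
  (800/19, 270/19) → C = -5560/19
  (50/39, 40/13) → C = 890/39
  (8, 0) → C = -88
  (10/3, 0) → C = -110/3

The maximum is at (50/39, 40/13). Substituting into each constraint, equality holds for (2) and (6); the remaining constraints have slack.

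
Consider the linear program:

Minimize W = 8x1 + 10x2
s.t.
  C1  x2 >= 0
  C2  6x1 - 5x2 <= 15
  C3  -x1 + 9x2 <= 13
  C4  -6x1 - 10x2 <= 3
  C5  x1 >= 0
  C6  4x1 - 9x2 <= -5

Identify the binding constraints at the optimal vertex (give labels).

C5 and C6

Feasible corners and W = 8x1 + 10x2:
  (0, 13/9) → W = 130/9
  (8/3, 47/27) → W = 1046/27
  (0, 5/9) → W = 50/9

The minimum is at (0, 5/9). Substituting into each constraint, equality holds for C5 and C6; the remaining constraints have slack.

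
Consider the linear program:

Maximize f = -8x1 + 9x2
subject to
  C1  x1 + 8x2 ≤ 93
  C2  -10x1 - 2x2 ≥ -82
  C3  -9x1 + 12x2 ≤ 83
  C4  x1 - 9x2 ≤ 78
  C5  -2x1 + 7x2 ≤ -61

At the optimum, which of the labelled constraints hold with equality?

Feasible corners and f = -8x1 + 9x2:
  (447/46, -349/46) → f = -6717/46
  (348/37, -223/37) → f = -4791/37
  (3/11, -95/11) → f = -879/11

The maximum is at (3/11, -95/11). Substituting into each constraint, equality holds for C4 and C5; the remaining constraints have slack.

C4 and C5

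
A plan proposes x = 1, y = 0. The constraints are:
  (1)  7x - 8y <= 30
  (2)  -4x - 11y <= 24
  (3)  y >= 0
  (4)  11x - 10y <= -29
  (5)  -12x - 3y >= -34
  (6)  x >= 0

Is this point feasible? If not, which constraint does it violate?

not feasible — violates (4)

Constraint (4): 11x - 10y = 11, which is not ≤ -29. All other constraints are satisfied.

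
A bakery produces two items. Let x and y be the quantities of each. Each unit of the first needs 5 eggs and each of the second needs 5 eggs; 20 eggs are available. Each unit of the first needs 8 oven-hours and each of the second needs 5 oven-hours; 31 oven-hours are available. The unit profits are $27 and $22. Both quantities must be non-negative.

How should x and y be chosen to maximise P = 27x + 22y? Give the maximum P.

x = 11/3, y = 1/3, maximum P = 319/3

Corner points and P = 27x + 22y:
  (0, 0) → P = 0
  (0, 4) → P = 88
  (31/8, 0) → P = 837/8
  (11/3, 1/3) → P = 319/3

At the optimal vertex, 5x + 5y = 20 and 8x + 5y = 31.
Solving simultaneously gives x = 11/3, y = 1/3.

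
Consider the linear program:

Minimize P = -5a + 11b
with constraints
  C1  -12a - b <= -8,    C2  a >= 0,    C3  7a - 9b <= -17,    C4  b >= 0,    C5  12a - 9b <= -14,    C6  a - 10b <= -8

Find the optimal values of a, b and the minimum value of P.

a = 11/23, b = 52/23, minimum P = 517/23

The feasible region is unbounded (it extends along (0, 1), (3, 4)), but P strictly increases along every unbounded feasible direction, so there is no improving ray and the minimum is attained at a vertex.

At the optimal vertex, -12a - b = -8 and 7a - 9b = -17.
Solving simultaneously gives a = 11/23, b = 52/23.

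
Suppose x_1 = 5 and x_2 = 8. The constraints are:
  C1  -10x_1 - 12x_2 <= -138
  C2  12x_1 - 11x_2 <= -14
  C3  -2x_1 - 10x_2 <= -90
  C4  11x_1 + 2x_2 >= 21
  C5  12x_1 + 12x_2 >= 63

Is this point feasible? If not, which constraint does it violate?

feasible

C1: -146 ≤ -138 ✓
C2: -28 ≤ -14 ✓
C3: -90 ≤ -90 ✓
C4: 71 ≥ 21 ✓
C5: 156 ≥ 63 ✓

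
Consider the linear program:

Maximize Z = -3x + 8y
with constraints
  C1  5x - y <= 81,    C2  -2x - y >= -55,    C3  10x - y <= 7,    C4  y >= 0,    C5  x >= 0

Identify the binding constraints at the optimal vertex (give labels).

Vertices and Z = -3x + 8y:
  (31/6, 134/3) → Z = 2051/6
  (0, 55) → Z = 440
  (7/10, 0) → Z = -21/10
  (0, 0) → Z = 0

The maximum is at (0, 55). Substituting into each constraint, equality holds for C2 and C5; the remaining constraints have slack.

C2 and C5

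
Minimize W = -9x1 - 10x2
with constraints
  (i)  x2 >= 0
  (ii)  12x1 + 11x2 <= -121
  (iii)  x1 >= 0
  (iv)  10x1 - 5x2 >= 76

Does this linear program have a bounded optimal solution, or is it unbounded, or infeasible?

The boundaries x2 = 0 and 10x1 - 5x2 = 76 meet at (38/5, 0), but that point violates 12x1 + 11x2 ≤ -121. Every candidate vertex is excluded by some other constraint, so the feasible region is empty.

infeasible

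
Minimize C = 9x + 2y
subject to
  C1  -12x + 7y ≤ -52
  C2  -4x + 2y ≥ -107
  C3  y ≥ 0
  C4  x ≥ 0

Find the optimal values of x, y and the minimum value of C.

x = 13/3, y = 0, minimum C = 39

Vertices and C = 9x + 2y:
  (645/4, 269) → C = 7957/4
  (13/3, 0) → C = 39
  (107/4, 0) → C = 963/4

At the optimal vertex, -12x + 7y = -52 and y = 0.
Solving simultaneously gives x = 13/3, y = 0.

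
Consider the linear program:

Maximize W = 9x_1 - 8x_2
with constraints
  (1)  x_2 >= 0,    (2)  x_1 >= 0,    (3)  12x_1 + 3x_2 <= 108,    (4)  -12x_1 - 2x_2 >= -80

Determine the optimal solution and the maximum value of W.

Vertices and W = 9x_1 - 8x_2:
  (0, 0) → W = 0
  (20/3, 0) → W = 60
  (0, 36) → W = -288
  (2, 28) → W = -206

At the optimal vertex, x_2 = 0 and -12x_1 - 2x_2 = -80.
Solving simultaneously gives x_1 = 20/3, x_2 = 0.

x_1 = 20/3, x_2 = 0, maximum W = 60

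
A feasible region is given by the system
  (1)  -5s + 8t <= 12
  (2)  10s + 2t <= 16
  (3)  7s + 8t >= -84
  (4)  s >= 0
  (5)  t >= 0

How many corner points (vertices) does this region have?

Pairwise boundary intersections that survive every other constraint:
  (52/45, 20/9)
  (0, 3/2)
  (8/5, 0)
  (0, 0)

4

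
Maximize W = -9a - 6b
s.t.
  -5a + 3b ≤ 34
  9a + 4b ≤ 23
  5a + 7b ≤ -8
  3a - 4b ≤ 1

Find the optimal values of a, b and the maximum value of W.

The optimum lies where -5a + 3b = 34 and 3a - 4b = 1.
Solving simultaneously gives a = -139/11, b = -107/11.

a = -139/11, b = -107/11, maximum W = 1893/11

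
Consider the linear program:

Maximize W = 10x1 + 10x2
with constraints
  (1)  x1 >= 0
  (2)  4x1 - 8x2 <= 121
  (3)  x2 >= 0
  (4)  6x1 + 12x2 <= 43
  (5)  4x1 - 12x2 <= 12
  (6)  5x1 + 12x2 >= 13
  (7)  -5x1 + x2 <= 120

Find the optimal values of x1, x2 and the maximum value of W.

x1 = 11/2, x2 = 5/6, maximum W = 190/3

Feasible corners and W = 10x1 + 10x2:
  (0, 43/12) → W = 215/6
  (0, 13/12) → W = 65/6
  (3, 0) → W = 30
  (13/5, 0) → W = 26
  (11/2, 5/6) → W = 190/3

The binding constraints are 6x1 + 12x2 = 43 and 4x1 - 12x2 = 12.
Solving simultaneously gives x1 = 11/2, x2 = 5/6.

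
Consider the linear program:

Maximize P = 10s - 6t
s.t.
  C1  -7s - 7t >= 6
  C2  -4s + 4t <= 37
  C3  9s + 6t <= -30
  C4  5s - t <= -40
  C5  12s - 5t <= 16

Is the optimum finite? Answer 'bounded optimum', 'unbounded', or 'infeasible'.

From the feasible point (-123/16, 25/16), moving in the direction (-5, -12) keeps every constraint satisfied while P increases without bound.

unbounded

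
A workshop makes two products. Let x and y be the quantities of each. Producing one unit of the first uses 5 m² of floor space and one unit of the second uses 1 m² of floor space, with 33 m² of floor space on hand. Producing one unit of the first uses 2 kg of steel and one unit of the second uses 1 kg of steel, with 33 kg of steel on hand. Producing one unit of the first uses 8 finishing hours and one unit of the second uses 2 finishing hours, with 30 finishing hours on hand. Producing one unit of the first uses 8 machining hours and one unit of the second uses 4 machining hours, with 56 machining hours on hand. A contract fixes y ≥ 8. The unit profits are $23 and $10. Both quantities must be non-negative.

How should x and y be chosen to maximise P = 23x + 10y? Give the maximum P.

Vertices and P = 23x + 10y:
  (0, 14) → P = 140
  (0, 8) → P = 80
  (1/2, 13) → P = 283/2
  (7/4, 8) → P = 481/4

The binding constraints are 8x + 2y = 30 and 8x + 4y = 56.
Solving simultaneously gives x = 1/2, y = 13.

x = 1/2, y = 13, maximum P = 283/2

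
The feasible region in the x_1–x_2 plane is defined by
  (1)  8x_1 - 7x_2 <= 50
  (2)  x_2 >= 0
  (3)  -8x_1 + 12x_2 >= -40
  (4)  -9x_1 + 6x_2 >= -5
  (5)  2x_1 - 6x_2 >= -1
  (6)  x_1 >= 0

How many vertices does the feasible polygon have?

Of the 15 pairwise boundary intersections, those satisfying every inequality are:
  (5/9, 0)
  (0, 0)
  (6/7, 19/42)
  (0, 1/6)

4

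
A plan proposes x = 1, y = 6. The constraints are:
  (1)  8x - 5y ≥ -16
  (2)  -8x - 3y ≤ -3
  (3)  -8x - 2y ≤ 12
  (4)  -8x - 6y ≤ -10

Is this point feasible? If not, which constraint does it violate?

not feasible — violates (1)

Constraint (1): 8x - 5y = -22, which is not ≥ -16. All other constraints are satisfied.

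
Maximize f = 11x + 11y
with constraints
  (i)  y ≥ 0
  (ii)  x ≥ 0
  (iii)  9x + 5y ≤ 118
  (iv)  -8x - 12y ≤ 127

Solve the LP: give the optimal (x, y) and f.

Extreme points and f = 11x + 11y:
  (0, 0) → f = 0
  (118/9, 0) → f = 1298/9
  (0, 118/5) → f = 1298/5

x = 0, y = 118/5, maximum f = 1298/5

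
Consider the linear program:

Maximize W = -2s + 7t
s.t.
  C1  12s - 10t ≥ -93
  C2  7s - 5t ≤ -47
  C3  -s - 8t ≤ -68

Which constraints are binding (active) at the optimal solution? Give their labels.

C1 and C2

Extreme points and W = -2s + 7t:
  (-1/2, 87/10) → W = 619/10
  (-32/53, 909/106) → W = 6491/106
  (-36/61, 523/61) → W = 3733/61

The maximum is at (-1/2, 87/10). Substituting into each constraint, equality holds for C1 and C2; the remaining constraints have slack.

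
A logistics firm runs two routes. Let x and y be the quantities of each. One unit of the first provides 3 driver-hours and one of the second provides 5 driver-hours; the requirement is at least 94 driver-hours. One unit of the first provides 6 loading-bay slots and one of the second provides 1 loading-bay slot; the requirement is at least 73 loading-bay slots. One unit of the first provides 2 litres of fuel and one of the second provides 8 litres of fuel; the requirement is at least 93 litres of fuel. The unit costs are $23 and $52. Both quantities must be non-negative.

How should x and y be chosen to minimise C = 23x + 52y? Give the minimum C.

Vertices and C = 23x + 52y:
  (0, 73) → C = 3796
  (93/2, 0) → C = 2139/2
  (271/27, 115/9) → C = 24173/27
  (41/2, 13/2) → C = 1619/2
The feasible region is unbounded (it extends along (0, 1), (1, 0)), but C strictly increases along every unbounded feasible direction, so there is no improving ray and the minimum is attained at a vertex.

The binding constraints are 3x + 5y = 94 and 2x + 8y = 93.
Solving simultaneously gives x = 41/2, y = 13/2.

x = 41/2, y = 13/2, minimum C = 1619/2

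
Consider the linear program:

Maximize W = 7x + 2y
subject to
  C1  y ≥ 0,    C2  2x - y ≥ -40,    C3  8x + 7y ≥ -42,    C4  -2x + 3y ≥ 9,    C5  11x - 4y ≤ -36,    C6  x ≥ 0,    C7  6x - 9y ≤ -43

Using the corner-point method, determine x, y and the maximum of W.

Feasible corners and W = 7x + 2y:
  (124/3, 368/3) → W = 1604/3
  (0, 40) → W = 80
  (0, 9) → W = 18

x = 124/3, y = 368/3, maximum W = 1604/3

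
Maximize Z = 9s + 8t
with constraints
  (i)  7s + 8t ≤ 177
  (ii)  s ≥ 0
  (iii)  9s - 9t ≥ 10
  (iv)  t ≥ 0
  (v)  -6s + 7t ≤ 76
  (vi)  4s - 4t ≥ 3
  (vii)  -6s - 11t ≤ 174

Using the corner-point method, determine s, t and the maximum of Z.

Extreme points and Z = 9s + 8t:
  (1673/135, 1523/135) → Z = 27241/135
  (177/7, 0) → Z = 1593/7
  (10/9, 0) → Z = 10

The optimum lies where 7s + 8t = 177 and t = 0.
Solving simultaneously gives s = 177/7, t = 0.

s = 177/7, t = 0, maximum Z = 1593/7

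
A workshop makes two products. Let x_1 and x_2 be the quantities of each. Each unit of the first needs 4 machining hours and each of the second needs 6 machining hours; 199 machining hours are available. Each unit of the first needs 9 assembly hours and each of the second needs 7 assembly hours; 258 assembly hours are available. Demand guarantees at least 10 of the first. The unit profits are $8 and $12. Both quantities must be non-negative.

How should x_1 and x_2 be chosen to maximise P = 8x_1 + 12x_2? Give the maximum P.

x_1 = 10, x_2 = 24, maximum P = 368

Feasible corners and P = 8x_1 + 12x_2:
  (86/3, 0) → P = 688/3
  (10, 0) → P = 80
  (10, 24) → P = 368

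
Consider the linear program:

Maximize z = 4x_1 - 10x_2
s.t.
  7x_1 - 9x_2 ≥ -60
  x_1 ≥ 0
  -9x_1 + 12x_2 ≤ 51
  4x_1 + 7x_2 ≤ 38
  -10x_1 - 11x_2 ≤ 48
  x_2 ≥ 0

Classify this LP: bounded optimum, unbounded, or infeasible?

Corner points and z = 4x_1 - 10x_2:
  (0, 17/4) → z = -85/2
  (0, 0) → z = 0
  (33/37, 182/37) → z = -1688/37
  (19/2, 0) → z = 38
The feasible region has finitely many vertices and no improving ray; the maximum is 38 at (19/2, 0).

bounded optimum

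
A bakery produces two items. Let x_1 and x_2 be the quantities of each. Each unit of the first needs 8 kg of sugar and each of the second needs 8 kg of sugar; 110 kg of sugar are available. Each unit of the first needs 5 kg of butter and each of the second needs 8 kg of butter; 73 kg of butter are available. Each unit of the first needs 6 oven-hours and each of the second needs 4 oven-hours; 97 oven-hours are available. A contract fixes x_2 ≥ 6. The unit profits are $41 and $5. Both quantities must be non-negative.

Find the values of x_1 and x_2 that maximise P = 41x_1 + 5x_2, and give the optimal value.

x_1 = 5, x_2 = 6, maximum P = 235

Corner points and P = 41x_1 + 5x_2:
  (0, 73/8) → P = 365/8
  (0, 6) → P = 30
  (5, 6) → P = 235

At the optimal vertex, 5x_1 + 8x_2 = 73 and x_2 = 6.
Solving simultaneously gives x_1 = 5, x_2 = 6.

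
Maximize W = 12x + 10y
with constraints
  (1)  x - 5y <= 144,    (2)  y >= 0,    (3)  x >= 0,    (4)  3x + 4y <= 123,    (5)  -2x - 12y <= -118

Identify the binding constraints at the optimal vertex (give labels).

Corner points and W = 12x + 10y:
  (0, 123/4) → W = 615/2
  (0, 59/6) → W = 295/3
  (251/7, 27/7) → W = 3282/7

The maximum is at (251/7, 27/7). Substituting into each constraint, equality holds for (4) and (5); the remaining constraints have slack.

(4) and (5)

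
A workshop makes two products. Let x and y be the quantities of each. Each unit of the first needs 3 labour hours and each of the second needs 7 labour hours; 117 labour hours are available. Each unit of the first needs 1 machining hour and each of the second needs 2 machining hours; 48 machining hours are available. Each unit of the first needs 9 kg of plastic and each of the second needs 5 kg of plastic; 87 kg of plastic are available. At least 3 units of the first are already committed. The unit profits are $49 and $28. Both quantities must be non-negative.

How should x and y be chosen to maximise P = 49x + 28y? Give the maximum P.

x = 3, y = 12, maximum P = 483

Corner points and P = 49x + 28y:
  (29/3, 0) → P = 1421/3
  (3, 0) → P = 147
  (3, 12) → P = 483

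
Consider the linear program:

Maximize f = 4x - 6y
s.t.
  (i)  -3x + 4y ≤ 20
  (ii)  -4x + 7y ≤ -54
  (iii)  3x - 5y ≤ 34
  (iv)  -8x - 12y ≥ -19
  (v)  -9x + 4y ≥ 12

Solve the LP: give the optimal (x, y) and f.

Extreme points and f = 4x - 6y:
  (-356/5, -242/5) → f = 28/5
  (-236/3, -54) → f = 28/3
  (-32, -26) → f = 28

x = -32, y = -26, maximum f = 28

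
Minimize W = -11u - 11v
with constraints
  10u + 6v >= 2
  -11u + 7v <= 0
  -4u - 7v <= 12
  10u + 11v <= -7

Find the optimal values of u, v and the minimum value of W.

u = 83/26, v = -46/13, minimum W = 99/26

Vertices and W = -11u - 11v:
  (43/23, -64/23) → W = 231/23
  (32/25, -9/5) → W = 143/25
  (83/26, -46/13) → W = 99/26

The optimum lies where -4u - 7v = 12 and 10u + 11v = -7.
Solving simultaneously gives u = 83/26, v = -46/13.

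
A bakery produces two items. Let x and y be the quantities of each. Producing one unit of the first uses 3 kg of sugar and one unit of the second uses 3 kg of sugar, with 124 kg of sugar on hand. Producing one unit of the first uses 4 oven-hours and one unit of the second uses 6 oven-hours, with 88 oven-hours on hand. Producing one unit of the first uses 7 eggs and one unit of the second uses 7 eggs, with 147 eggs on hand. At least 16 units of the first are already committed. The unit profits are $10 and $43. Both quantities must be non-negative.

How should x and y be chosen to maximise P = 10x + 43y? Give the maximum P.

Corner points and P = 10x + 43y:
  (21, 0) → P = 210
  (16, 0) → P = 160
  (19, 2) → P = 276
  (16, 4) → P = 332

x = 16, y = 4, maximum P = 332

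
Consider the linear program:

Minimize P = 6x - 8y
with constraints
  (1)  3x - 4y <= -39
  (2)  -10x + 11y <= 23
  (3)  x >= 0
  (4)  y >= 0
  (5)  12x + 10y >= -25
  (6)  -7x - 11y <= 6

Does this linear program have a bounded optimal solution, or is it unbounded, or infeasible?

unbounded

From the feasible point (337/7, 321/7), moving in the direction (11, 10) keeps every constraint satisfied while P decreases without bound.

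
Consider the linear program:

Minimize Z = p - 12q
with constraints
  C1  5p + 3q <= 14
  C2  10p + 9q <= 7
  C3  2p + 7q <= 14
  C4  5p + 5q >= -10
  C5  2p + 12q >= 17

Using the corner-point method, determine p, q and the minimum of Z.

p = -28/5, q = 18/5, minimum Z = -244/5

Corner points and Z = p - 12q:
  (-77/52, 63/26) → Z = -1589/52
  (-23/34, 26/17) → Z = -647/34
  (-28/5, 18/5) → Z = -244/5
  (-41/10, 21/10) → Z = -293/10

The binding constraints are 2p + 7q = 14 and 5p + 5q = -10.
Solving simultaneously gives p = -28/5, q = 18/5.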